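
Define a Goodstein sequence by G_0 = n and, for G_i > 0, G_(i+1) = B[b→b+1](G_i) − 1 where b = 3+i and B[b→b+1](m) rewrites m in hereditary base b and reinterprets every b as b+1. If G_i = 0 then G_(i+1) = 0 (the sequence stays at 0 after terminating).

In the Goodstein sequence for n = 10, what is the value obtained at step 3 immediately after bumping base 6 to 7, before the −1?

i=0: 10 = 3^2 + 1 (b=3); 3→4: 4^2 + 1 = 17; 17−1 = 16
i=1: 16 = 4^2 (b=4); 4→5: 5^2 = 25; 25−1 = 24
i=2: 24 = 4·5 + 4 (b=5); 5→6: 4·6 + 4 = 28; 28−1 = 27
i=3: 27 = 4·6 + 3 (b=6); 6→7: 4·7 + 3 = 31; 31−1 = 30

31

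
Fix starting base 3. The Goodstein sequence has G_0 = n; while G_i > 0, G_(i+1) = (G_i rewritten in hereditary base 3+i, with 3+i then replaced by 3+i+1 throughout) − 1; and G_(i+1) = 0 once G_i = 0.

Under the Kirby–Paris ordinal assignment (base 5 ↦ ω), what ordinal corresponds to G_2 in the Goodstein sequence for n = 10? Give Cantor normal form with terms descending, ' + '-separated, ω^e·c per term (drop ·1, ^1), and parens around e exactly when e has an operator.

10 —HB3→ 3^2 + 1 —bump→ 4^2 + 1 = 17 —(−1)→ 16
16 —HB4→ 4^2 —bump→ 5^2 = 25 —(−1)→ 24

ω·4 + 4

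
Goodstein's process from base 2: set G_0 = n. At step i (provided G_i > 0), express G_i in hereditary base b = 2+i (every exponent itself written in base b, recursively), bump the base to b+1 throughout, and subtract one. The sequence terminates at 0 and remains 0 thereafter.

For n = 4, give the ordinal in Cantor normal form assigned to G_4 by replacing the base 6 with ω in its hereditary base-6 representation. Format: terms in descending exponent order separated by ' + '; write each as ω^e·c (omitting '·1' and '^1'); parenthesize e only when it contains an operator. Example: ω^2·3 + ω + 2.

[0] 4 ≡ 2^2 (base 2). Lift 3: 27. −1: 26.
[1] 26 ≡ 2·3^2 + 2·3 + 2 (base 3). Lift 4: 42. −1: 41.
[2] 41 ≡ 2·4^2 + 2·4 + 1 (base 4). Lift 5: 61. −1: 60.
[3] 60 ≡ 2·5^2 + 2·5 (base 5). Lift 6: 84. −1: 83.
[4] 83 ≡ 2·6^2 + 6 + 5 (base 6). Lift 7: 110. −1: 109.

ω^2·2 + ω + 5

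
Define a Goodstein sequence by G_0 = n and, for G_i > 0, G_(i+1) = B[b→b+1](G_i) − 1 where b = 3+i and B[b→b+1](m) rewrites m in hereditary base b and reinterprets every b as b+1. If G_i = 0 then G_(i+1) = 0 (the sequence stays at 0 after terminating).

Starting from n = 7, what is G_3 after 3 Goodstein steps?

7 —HB3→ 2·3 + 1 —bump→ 2·4 + 1 = 9 —(−1)→ 8
8 —HB4→ 2·4 —bump→ 2·5 = 10 —(−1)→ 9
9 —HB5→ 5 + 4 —bump→ 6 + 4 = 10 —(−1)→ 9
9 —HB6→ 6 + 3 —bump→ 7 + 3 = 10 —(−1)→ 9

9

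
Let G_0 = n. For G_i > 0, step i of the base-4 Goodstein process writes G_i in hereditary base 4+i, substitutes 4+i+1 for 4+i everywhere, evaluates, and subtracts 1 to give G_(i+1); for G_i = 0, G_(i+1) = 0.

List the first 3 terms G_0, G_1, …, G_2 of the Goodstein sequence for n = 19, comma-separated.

i=0: 19 = 4^2 + 3 (b=4); 4→5: 5^2 + 3 = 28; 28−1 = 27
i=1: 27 = 5^2 + 2 (b=5); 5→6: 6^2 + 2 = 38; 38−1 = 37

19, 27, 37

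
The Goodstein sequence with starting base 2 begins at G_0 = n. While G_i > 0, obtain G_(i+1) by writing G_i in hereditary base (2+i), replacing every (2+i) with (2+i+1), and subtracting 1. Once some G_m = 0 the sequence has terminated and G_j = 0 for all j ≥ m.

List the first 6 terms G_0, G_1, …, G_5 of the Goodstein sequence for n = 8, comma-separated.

8, 80, 553, 6310, 93395, 1647195

step 0: 8 = 2^(2 + 1); sub 3 for 2: 3^(3 + 1); = 81; G_1 = 81−1 = 80
step 1: 80 = 2·3^3 + 2·3^2 + 2·3 + 2; sub 4 for 3: 2·4^4 + 2·4^2 + 2·4 + 2; = 554; G_2 = 554−1 = 553
step 2: 553 = 2·4^4 + 2·4^2 + 2·4 + 1; sub 5 for 4: 2·5^5 + 2·5^2 + 2·5 + 1; = 6311; G_3 = 6311−1 = 6310
step 3: 6310 = 2·5^5 + 2·5^2 + 2·5; sub 6 for 5: 2·6^6 + 2·6^2 + 2·6; = 93396; G_4 = 93396−1 = 93395
step 4: 93395 = 2·6^6 + 2·6^2 + 6 + 5; sub 7 for 6: 2·7^7 + 2·7^2 + 7 + 5; = 1647196; G_5 = 1647196−1 = 1647195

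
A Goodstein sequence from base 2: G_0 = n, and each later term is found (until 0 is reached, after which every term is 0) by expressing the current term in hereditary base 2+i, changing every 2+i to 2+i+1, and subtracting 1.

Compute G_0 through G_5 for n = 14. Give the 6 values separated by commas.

14, 110, 1281, 18750, 326591, 5862840

step 0: 14 = 2^(2 + 1) + 2^2 + 2; sub 3 for 2: 3^(3 + 1) + 3^3 + 3; = 111; G_1 = 111−1 = 110
step 1: 110 = 3^(3 + 1) + 3^3 + 2; sub 4 for 3: 4^(4 + 1) + 4^4 + 2; = 1282; G_2 = 1282−1 = 1281
step 2: 1281 = 4^(4 + 1) + 4^4 + 1; sub 5 for 4: 5^(5 + 1) + 5^5 + 1; = 18751; G_3 = 18751−1 = 18750
step 3: 18750 = 5^(5 + 1) + 5^5; sub 6 for 5: 6^(6 + 1) + 6^6; = 326592; G_4 = 326592−1 = 326591
step 4: 326591 = 6^(6 + 1) + 5·6^5 + 5·6^4 + 5·6^3 + 5·6^2 + 5·6 + 5; sub 7 for 6: 7^(7 + 1) + 5·7^5 + 5·7^4 + 5·7^3 + 5·7^2 + 5·7 + 5; = 5862841; G_5 = 5862841−1 = 5862840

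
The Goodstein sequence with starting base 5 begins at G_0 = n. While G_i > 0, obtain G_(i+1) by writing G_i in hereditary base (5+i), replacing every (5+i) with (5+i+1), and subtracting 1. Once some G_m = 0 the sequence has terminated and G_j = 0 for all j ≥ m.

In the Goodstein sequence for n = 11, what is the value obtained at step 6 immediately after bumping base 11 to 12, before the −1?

[0] 11 ≡ 2·5 + 1 (base 5). Lift 6: 13. −1: 12.
[1] 12 ≡ 2·6 (base 6). Lift 7: 14. −1: 13.
[2] 13 ≡ 7 + 6 (base 7). Lift 8: 14. −1: 13.
[3] 13 ≡ 8 + 5 (base 8). Lift 9: 14. −1: 13.
[4] 13 ≡ 9 + 4 (base 9). Lift 10: 14. −1: 13.
[5] 13 ≡ 10 + 3 (base 10). Lift 11: 14. −1: 13.

14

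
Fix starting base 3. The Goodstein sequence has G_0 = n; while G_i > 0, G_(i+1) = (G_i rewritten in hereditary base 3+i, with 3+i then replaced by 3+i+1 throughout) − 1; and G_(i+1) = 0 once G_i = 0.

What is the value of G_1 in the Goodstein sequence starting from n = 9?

base 3: 9 = 3^2; at 4: 4^2 = 16; next = 15
base 4: 15 = 3·4 + 3; at 5: 3·5 + 3 = 18; next = 17

15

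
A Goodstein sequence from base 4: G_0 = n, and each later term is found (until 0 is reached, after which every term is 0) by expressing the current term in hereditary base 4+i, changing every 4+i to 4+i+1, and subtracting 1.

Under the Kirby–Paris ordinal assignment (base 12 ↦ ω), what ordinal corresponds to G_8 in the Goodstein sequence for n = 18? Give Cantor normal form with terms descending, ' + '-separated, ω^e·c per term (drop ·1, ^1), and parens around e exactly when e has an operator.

ω·6 + 1

G_0 = 18. HB_4(18) = 4^2 + 2. Bump = 27. G_1 = 26.
G_1 = 26. HB_5(26) = 5^2 + 1. Bump = 37. G_2 = 36.
G_2 = 36. HB_6(36) = 6^2. Bump = 49. G_3 = 48.
G_3 = 48. HB_7(48) = 6·7 + 6. Bump = 54. G_4 = 53.
G_4 = 53. HB_8(53) = 6·8 + 5. Bump = 59. G_5 = 58.
G_5 = 58. HB_9(58) = 6·9 + 4. Bump = 64. G_6 = 63.
G_6 = 63. HB_10(63) = 6·10 + 3. Bump = 69. G_7 = 68.
G_7 = 68. HB_11(68) = 6·11 + 2. Bump = 74. G_8 = 73.
G_8 = 73. HB_12(73) = 6·12 + 1. Bump = 79. G_9 = 78.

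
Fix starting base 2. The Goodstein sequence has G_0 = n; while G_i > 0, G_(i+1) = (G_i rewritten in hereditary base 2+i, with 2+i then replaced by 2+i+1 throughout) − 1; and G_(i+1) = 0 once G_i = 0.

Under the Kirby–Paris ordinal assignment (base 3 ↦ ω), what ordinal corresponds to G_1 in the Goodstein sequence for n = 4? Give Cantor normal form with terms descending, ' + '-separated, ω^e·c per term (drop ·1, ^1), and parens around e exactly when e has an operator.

ω^2·2 + ω·2 + 2

base 2: 4 = 2^2; at 3: 3^3 = 27; next = 26
base 3: 26 = 2·3^2 + 2·3 + 2; at 4: 2·4^2 + 2·4 + 2 = 42; next = 41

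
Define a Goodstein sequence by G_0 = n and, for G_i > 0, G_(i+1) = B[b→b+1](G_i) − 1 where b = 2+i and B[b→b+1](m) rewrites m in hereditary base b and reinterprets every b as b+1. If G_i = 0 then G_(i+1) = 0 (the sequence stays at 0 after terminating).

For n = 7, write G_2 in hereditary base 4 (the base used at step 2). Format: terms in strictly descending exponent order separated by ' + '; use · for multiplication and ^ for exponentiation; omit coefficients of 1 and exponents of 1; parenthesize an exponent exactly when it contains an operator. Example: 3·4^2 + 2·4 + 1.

[0] 7 ≡ 2^2 + 2 + 1 (base 2). Lift 3: 31. −1: 30.
[1] 30 ≡ 3^3 + 3 (base 3). Lift 4: 260. −1: 259.
[2] 259 ≡ 4^4 + 3 (base 4). Lift 5: 3128. −1: 3127.

4^4 + 3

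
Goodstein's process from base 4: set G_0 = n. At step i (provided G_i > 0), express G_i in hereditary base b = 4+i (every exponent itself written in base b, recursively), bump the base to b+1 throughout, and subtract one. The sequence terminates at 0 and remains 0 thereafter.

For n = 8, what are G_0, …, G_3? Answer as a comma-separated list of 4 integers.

G_0=8  [base 4] 2·4  →[4↦5]→  2·5 = 10  −1 ⇒ G_1=9
G_1=9  [base 5] 5 + 4  →[5↦6]→  6 + 4 = 10  −1 ⇒ G_2=9
G_2=9  [base 6] 6 + 3  →[6↦7]→  7 + 3 = 10  −1 ⇒ G_3=9

8, 9, 9, 9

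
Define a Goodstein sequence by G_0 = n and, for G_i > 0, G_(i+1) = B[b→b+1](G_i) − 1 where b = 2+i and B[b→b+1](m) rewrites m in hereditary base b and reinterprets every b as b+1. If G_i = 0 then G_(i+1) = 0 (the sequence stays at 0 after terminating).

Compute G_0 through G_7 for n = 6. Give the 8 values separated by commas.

G_0 = 6. HB_2(6) = 2^2 + 2. Bump = 30. G_1 = 29.
G_1 = 29. HB_3(29) = 3^3 + 2. Bump = 258. G_2 = 257.
G_2 = 257. HB_4(257) = 4^4 + 1. Bump = 3126. G_3 = 3125.
G_3 = 3125. HB_5(3125) = 5^5. Bump = 46656. G_4 = 46655.
G_4 = 46655. HB_6(46655) = 5·6^5 + 5·6^4 + 5·6^3 + 5·6^2 + 5·6 + 5. Bump = 98040. G_5 = 98039.
G_5 = 98039. HB_7(98039) = 5·7^5 + 5·7^4 + 5·7^3 + 5·7^2 + 5·7 + 4. Bump = 187244. G_6 = 187243.
G_6 = 187243. HB_8(187243) = 5·8^5 + 5·8^4 + 5·8^3 + 5·8^2 + 5·8 + 3. Bump = 332148. G_7 = 332147.

6, 29, 257, 3125, 46655, 98039, 187243, 332147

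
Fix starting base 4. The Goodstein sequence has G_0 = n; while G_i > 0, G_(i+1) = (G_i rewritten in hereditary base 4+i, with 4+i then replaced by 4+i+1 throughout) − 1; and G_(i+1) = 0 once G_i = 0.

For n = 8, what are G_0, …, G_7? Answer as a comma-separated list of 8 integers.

8, 9, 9, 9, 9, 9, 9, 8

G_0=8  [base 4] 2·4  →[4↦5]→  2·5 = 10  −1 ⇒ G_1=9
G_1=9  [base 5] 5 + 4  →[5↦6]→  6 + 4 = 10  −1 ⇒ G_2=9
G_2=9  [base 6] 6 + 3  →[6↦7]→  7 + 3 = 10  −1 ⇒ G_3=9
G_3=9  [base 7] 7 + 2  →[7↦8]→  8 + 2 = 10  −1 ⇒ G_4=9
G_4=9  [base 8] 8 + 1  →[8↦9]→  9 + 1 = 10  −1 ⇒ G_5=9
G_5=9  [base 9] 9  →[9↦10]→  10 = 10  −1 ⇒ G_6=9
G_6=9  [base 10] 9  →[10↦11]→  9 = 9  −1 ⇒ G_7=8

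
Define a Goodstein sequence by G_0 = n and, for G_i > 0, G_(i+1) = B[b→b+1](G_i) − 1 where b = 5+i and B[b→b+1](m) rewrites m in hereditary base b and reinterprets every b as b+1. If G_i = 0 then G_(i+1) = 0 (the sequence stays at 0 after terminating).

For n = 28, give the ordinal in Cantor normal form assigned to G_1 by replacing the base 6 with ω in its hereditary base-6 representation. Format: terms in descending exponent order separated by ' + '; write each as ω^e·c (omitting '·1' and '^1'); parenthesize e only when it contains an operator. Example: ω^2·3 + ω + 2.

ω^2 + 2

step 0: 28 = 5^2 + 3; sub 6 for 5: 6^2 + 3; = 39; G_1 = 39−1 = 38
step 1: 38 = 6^2 + 2; sub 7 for 6: 7^2 + 2; = 51; G_2 = 51−1 = 50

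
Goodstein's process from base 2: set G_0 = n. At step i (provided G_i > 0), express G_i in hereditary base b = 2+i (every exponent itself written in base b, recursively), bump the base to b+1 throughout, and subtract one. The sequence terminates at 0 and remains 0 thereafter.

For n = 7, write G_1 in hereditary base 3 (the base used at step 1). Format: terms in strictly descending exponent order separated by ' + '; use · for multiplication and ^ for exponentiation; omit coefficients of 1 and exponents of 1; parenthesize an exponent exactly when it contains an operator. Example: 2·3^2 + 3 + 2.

[0] 7 ≡ 2^2 + 2 + 1 (base 2). Lift 3: 31. −1: 30.
[1] 30 ≡ 3^3 + 3 (base 3). Lift 4: 260. −1: 259.

3^3 + 3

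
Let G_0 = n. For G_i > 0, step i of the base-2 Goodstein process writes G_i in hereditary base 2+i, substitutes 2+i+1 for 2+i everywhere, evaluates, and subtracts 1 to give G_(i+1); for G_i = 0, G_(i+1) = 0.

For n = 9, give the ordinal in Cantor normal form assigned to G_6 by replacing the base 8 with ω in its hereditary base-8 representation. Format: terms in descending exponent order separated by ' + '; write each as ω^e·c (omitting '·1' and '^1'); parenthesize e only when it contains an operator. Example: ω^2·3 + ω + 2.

ω^ω·3 + ω^3·3 + ω^2·3 + ω·2 + 7

9 —HB2→ 2^(2 + 1) + 1 —bump→ 3^(3 + 1) + 1 = 82 —(−1)→ 81
81 —HB3→ 3^(3 + 1) —bump→ 4^(4 + 1) = 1024 —(−1)→ 1023
1023 —HB4→ 3·4^4 + 3·4^3 + 3·4^2 + 3·4 + 3 —bump→ 3·5^5 + 3·5^3 + 3·5^2 + 3·5 + 3 = 9843 —(−1)→ 9842
9842 —HB5→ 3·5^5 + 3·5^3 + 3·5^2 + 3·5 + 2 —bump→ 3·6^6 + 3·6^3 + 3·6^2 + 3·6 + 2 = 140744 —(−1)→ 140743
140743 —HB6→ 3·6^6 + 3·6^3 + 3·6^2 + 3·6 + 1 —bump→ 3·7^7 + 3·7^3 + 3·7^2 + 3·7 + 1 = 2471827 —(−1)→ 2471826
2471826 —HB7→ 3·7^7 + 3·7^3 + 3·7^2 + 3·7 —bump→ 3·8^8 + 3·8^3 + 3·8^2 + 3·8 = 50333400 —(−1)→ 50333399
50333399 —HB8→ 3·8^8 + 3·8^3 + 3·8^2 + 2·8 + 7 —bump→ 3·9^9 + 3·9^3 + 3·9^2 + 2·9 + 7 = 1162263922 —(−1)→ 1162263921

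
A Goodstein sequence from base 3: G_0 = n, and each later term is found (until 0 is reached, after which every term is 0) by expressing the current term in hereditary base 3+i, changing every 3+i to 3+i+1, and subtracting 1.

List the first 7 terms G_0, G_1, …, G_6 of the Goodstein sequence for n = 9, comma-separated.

9, 15, 17, 19, 21, 23, 24

(0) 9|_3 = 3^2 ↦ 4^2|_4 = 16 ⇒ 15
(1) 15|_4 = 3·4 + 3 ↦ 3·5 + 3|_5 = 18 ⇒ 17
(2) 17|_5 = 3·5 + 2 ↦ 3·6 + 2|_6 = 20 ⇒ 19
(3) 19|_6 = 3·6 + 1 ↦ 3·7 + 1|_7 = 22 ⇒ 21
(4) 21|_7 = 3·7 ↦ 3·8|_8 = 24 ⇒ 23
(5) 23|_8 = 2·8 + 7 ↦ 2·9 + 7|_9 = 25 ⇒ 24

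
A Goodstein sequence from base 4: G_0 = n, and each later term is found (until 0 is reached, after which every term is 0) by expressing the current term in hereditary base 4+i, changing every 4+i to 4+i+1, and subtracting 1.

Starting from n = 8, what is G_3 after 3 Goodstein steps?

9

G_0=8  [base 4] 2·4  →[4↦5]→  2·5 = 10  −1 ⇒ G_1=9
G_1=9  [base 5] 5 + 4  →[5↦6]→  6 + 4 = 10  −1 ⇒ G_2=9
G_2=9  [base 6] 6 + 3  →[6↦7]→  7 + 3 = 10  −1 ⇒ G_3=9
G_3=9  [base 7] 7 + 2  →[7↦8]→  8 + 2 = 10  −1 ⇒ G_4=9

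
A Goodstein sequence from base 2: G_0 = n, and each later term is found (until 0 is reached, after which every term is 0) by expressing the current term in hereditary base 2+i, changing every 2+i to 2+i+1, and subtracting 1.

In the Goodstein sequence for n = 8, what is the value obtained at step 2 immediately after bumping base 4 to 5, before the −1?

(0) 8|_2 = 2^(2 + 1) ↦ 3^(3 + 1)|_3 = 81 ⇒ 80
(1) 80|_3 = 2·3^3 + 2·3^2 + 2·3 + 2 ↦ 2·4^4 + 2·4^2 + 2·4 + 2|_4 = 554 ⇒ 553

6311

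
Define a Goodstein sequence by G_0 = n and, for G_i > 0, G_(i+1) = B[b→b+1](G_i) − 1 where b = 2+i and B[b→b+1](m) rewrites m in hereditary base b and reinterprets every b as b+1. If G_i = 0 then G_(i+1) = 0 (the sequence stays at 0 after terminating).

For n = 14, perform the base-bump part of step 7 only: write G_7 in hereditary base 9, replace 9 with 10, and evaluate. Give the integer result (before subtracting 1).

14 —HB2→ 2^(2 + 1) + 2^2 + 2 —bump→ 3^(3 + 1) + 3^3 + 3 = 111 —(−1)→ 110
110 —HB3→ 3^(3 + 1) + 3^3 + 2 —bump→ 4^(4 + 1) + 4^4 + 2 = 1282 —(−1)→ 1281
1281 —HB4→ 4^(4 + 1) + 4^4 + 1 —bump→ 5^(5 + 1) + 5^5 + 1 = 18751 —(−1)→ 18750
18750 —HB5→ 5^(5 + 1) + 5^5 —bump→ 6^(6 + 1) + 6^6 = 326592 —(−1)→ 326591
326591 —HB6→ 6^(6 + 1) + 5·6^5 + 5·6^4 + 5·6^3 + 5·6^2 + 5·6 + 5 —bump→ 7^(7 + 1) + 5·7^5 + 5·7^4 + 5·7^3 + 5·7^2 + 5·7 + 5 = 5862841 —(−1)→ 5862840
5862840 —HB7→ 7^(7 + 1) + 5·7^5 + 5·7^4 + 5·7^3 + 5·7^2 + 5·7 + 4 —bump→ 8^(8 + 1) + 5·8^5 + 5·8^4 + 5·8^3 + 5·8^2 + 5·8 + 4 = 134404972 —(−1)→ 134404971
134404971 —HB8→ 8^(8 + 1) + 5·8^5 + 5·8^4 + 5·8^3 + 5·8^2 + 5·8 + 3 —bump→ 9^(9 + 1) + 5·9^5 + 5·9^4 + 5·9^3 + 5·9^2 + 5·9 + 3 = 3487116549 —(−1)→ 3487116548
3487116548 —HB9→ 9^(9 + 1) + 5·9^5 + 5·9^4 + 5·9^3 + 5·9^2 + 5·9 + 2 —bump→ 10^(10 + 1) + 5·10^5 + 5·10^4 + 5·10^3 + 5·10^2 + 5·10 + 2 = 100000555552 —(−1)→ 100000555551

100000555552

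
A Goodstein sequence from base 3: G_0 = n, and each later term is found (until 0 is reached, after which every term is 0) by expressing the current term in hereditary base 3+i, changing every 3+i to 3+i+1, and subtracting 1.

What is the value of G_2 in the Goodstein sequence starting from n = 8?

10

8 —HB3→ 2·3 + 2 —bump→ 2·4 + 2 = 10 —(−1)→ 9
9 —HB4→ 2·4 + 1 —bump→ 2·5 + 1 = 11 —(−1)→ 10
10 —HB5→ 2·5 —bump→ 2·6 = 12 —(−1)→ 11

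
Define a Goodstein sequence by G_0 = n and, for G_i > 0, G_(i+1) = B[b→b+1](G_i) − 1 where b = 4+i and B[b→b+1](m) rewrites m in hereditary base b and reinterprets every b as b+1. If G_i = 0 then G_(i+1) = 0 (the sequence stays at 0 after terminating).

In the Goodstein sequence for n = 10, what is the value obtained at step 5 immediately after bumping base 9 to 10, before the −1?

14

G_0=10  [base 4] 2·4 + 2  →[4↦5]→  2·5 + 2 = 12  −1 ⇒ G_1=11
G_1=11  [base 5] 2·5 + 1  →[5↦6]→  2·6 + 1 = 13  −1 ⇒ G_2=12
G_2=12  [base 6] 2·6  →[6↦7]→  2·7 = 14  −1 ⇒ G_3=13
G_3=13  [base 7] 7 + 6  →[7↦8]→  8 + 6 = 14  −1 ⇒ G_4=13
G_4=13  [base 8] 8 + 5  →[8↦9]→  9 + 5 = 14  −1 ⇒ G_5=13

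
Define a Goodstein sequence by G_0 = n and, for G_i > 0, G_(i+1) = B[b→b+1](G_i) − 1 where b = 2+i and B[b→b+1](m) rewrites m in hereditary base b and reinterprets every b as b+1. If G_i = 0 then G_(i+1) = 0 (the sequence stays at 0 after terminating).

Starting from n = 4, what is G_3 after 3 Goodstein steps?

G_0=4  [base 2] 2^2  →[2↦3]→  3^3 = 27  −1 ⇒ G_1=26
G_1=26  [base 3] 2·3^2 + 2·3 + 2  →[3↦4]→  2·4^2 + 2·4 + 2 = 42  −1 ⇒ G_2=41
G_2=41  [base 4] 2·4^2 + 2·4 + 1  →[4↦5]→  2·5^2 + 2·5 + 1 = 61  −1 ⇒ G_3=60
G_3=60  [base 5] 2·5^2 + 2·5  →[5↦6]→  2·6^2 + 2·6 = 84  −1 ⇒ G_4=83

60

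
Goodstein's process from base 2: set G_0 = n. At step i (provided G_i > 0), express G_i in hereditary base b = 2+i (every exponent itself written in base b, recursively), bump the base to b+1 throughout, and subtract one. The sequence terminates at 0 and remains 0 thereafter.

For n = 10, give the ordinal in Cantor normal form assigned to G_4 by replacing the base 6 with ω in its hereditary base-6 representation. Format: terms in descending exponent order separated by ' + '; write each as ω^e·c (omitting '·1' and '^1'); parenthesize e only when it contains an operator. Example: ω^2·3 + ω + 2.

G_0=10  [base 2] 2^(2 + 1) + 2  →[2↦3]→  3^(3 + 1) + 3 = 84  −1 ⇒ G_1=83
G_1=83  [base 3] 3^(3 + 1) + 2  →[3↦4]→  4^(4 + 1) + 2 = 1026  −1 ⇒ G_2=1025
G_2=1025  [base 4] 4^(4 + 1) + 1  →[4↦5]→  5^(5 + 1) + 1 = 15626  −1 ⇒ G_3=15625
G_3=15625  [base 5] 5^(5 + 1)  →[5↦6]→  6^(6 + 1) = 279936  −1 ⇒ G_4=279935
G_4=279935  [base 6] 5·6^6 + 5·6^5 + 5·6^4 + 5·6^3 + 5·6^2 + 5·6 + 5  →[6↦7]→  5·7^7 + 5·7^5 + 5·7^4 + 5·7^3 + 5·7^2 + 5·7 + 5 = 4215755  −1 ⇒ G_5=4215754

ω^ω·5 + ω^5·5 + ω^4·5 + ω^3·5 + ω^2·5 + ω·5 + 5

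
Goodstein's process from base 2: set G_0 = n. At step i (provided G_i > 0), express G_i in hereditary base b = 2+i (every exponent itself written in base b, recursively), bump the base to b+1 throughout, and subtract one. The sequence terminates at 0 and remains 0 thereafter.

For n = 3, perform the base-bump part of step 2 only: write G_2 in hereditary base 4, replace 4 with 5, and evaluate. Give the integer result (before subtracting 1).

3 —HB2→ 2 + 1 —bump→ 3 + 1 = 4 —(−1)→ 3
3 —HB3→ 3 —bump→ 4 = 4 —(−1)→ 3
3 —HB4→ 3 —bump→ 3 = 3 —(−1)→ 2

3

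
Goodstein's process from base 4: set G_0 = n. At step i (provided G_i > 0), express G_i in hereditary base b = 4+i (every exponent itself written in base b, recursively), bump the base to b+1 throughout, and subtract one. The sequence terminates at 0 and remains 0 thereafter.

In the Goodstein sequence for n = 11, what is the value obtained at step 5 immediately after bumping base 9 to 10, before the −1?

16

(0) 11|_4 = 2·4 + 3 ↦ 2·5 + 3|_5 = 13 ⇒ 12
(1) 12|_5 = 2·5 + 2 ↦ 2·6 + 2|_6 = 14 ⇒ 13
(2) 13|_6 = 2·6 + 1 ↦ 2·7 + 1|_7 = 15 ⇒ 14
(3) 14|_7 = 2·7 ↦ 2·8|_8 = 16 ⇒ 15
(4) 15|_8 = 8 + 7 ↦ 9 + 7|_9 = 16 ⇒ 15
(5) 15|_9 = 9 + 6 ↦ 10 + 6|_10 = 16 ⇒ 15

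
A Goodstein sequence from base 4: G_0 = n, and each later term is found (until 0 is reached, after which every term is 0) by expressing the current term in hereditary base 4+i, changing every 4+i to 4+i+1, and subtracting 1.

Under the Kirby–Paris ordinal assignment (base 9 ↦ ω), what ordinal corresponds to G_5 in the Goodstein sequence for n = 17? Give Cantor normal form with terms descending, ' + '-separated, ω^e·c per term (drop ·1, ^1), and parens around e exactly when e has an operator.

G_0=17  [base 4] 4^2 + 1  →[4↦5]→  5^2 + 1 = 26  −1 ⇒ G_1=25
G_1=25  [base 5] 5^2  →[5↦6]→  6^2 = 36  −1 ⇒ G_2=35
G_2=35  [base 6] 5·6 + 5  →[6↦7]→  5·7 + 5 = 40  −1 ⇒ G_3=39
G_3=39  [base 7] 5·7 + 4  →[7↦8]→  5·8 + 4 = 44  −1 ⇒ G_4=43
G_4=43  [base 8] 5·8 + 3  →[8↦9]→  5·9 + 3 = 48  −1 ⇒ G_5=47

ω·5 + 2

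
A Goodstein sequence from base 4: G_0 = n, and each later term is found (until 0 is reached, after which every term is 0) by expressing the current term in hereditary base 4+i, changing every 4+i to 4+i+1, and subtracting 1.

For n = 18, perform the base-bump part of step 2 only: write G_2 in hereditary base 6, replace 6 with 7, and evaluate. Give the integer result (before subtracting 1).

49

[0] 18 ≡ 4^2 + 2 (base 4). Lift 5: 27. −1: 26.
[1] 26 ≡ 5^2 + 1 (base 5). Lift 6: 37. −1: 36.
[2] 36 ≡ 6^2 (base 6). Lift 7: 49. −1: 48.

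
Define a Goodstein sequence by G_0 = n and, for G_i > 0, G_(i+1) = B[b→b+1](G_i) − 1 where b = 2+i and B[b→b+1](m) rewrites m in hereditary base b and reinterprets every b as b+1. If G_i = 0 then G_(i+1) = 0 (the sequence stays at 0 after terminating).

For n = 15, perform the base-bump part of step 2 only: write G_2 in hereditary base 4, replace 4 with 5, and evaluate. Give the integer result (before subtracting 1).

18753

(0) 15|_2 = 2^(2 + 1) + 2^2 + 2 + 1 ↦ 3^(3 + 1) + 3^3 + 3 + 1|_3 = 112 ⇒ 111
(1) 111|_3 = 3^(3 + 1) + 3^3 + 3 ↦ 4^(4 + 1) + 4^4 + 4|_4 = 1284 ⇒ 1283
(2) 1283|_4 = 4^(4 + 1) + 4^4 + 3 ↦ 5^(5 + 1) + 5^5 + 3|_5 = 18753 ⇒ 18752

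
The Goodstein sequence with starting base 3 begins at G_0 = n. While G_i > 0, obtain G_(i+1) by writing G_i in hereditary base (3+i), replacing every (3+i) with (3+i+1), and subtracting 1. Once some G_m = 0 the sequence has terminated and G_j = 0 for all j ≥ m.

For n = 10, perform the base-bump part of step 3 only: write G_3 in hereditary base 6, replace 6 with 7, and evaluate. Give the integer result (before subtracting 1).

31

10 —HB3→ 3^2 + 1 —bump→ 4^2 + 1 = 17 —(−1)→ 16
16 —HB4→ 4^2 —bump→ 5^2 = 25 —(−1)→ 24
24 —HB5→ 4·5 + 4 —bump→ 4·6 + 4 = 28 —(−1)→ 27
27 —HB6→ 4·6 + 3 —bump→ 4·7 + 3 = 31 —(−1)→ 30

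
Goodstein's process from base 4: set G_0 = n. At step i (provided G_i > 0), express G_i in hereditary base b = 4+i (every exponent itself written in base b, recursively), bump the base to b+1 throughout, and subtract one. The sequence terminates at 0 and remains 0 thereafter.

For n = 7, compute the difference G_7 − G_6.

-1

i=0: 7 = 4 + 3 (b=4); 4→5: 5 + 3 = 8; 8−1 = 7
i=1: 7 = 5 + 2 (b=5); 5→6: 6 + 2 = 8; 8−1 = 7
i=2: 7 = 6 + 1 (b=6); 6→7: 7 + 1 = 8; 8−1 = 7
i=3: 7 = 7 (b=7); 7→8: 8 = 8; 8−1 = 7
i=4: 7 = 7 (b=8); 8→9: 7 = 7; 7−1 = 6
i=5: 6 = 6 (b=9); 9→10: 6 = 6; 6−1 = 5
i=6: 5 = 5 (b=10); 10→11: 5 = 5; 5−1 = 4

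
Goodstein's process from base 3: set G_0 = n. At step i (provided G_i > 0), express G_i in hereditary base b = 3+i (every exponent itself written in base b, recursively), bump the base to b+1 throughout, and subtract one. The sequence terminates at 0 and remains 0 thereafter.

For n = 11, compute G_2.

25

[0] 11 ≡ 3^2 + 2 (base 3). Lift 4: 18. −1: 17.
[1] 17 ≡ 4^2 + 1 (base 4). Lift 5: 26. −1: 25.
[2] 25 ≡ 5^2 (base 5). Lift 6: 36. −1: 35.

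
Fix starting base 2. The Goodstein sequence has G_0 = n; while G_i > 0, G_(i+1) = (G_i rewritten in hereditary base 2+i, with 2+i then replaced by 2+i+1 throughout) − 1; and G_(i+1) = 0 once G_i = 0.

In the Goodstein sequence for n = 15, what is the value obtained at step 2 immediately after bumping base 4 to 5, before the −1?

18753

15 —HB2→ 2^(2 + 1) + 2^2 + 2 + 1 —bump→ 3^(3 + 1) + 3^3 + 3 + 1 = 112 —(−1)→ 111
111 —HB3→ 3^(3 + 1) + 3^3 + 3 —bump→ 4^(4 + 1) + 4^4 + 4 = 1284 —(−1)→ 1283
1283 —HB4→ 4^(4 + 1) + 4^4 + 3 —bump→ 5^(5 + 1) + 5^5 + 3 = 18753 —(−1)→ 18752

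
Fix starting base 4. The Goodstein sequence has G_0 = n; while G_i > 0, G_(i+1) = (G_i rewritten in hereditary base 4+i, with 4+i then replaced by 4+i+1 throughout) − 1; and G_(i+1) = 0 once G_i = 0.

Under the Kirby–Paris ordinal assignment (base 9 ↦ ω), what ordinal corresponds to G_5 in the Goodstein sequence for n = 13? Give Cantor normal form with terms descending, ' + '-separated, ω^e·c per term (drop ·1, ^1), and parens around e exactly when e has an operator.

ω·2 + 2

step 0: 13 = 3·4 + 1; sub 5 for 4: 3·5 + 1; = 16; G_1 = 16−1 = 15
step 1: 15 = 3·5; sub 6 for 5: 3·6; = 18; G_2 = 18−1 = 17
step 2: 17 = 2·6 + 5; sub 7 for 6: 2·7 + 5; = 19; G_3 = 19−1 = 18
step 3: 18 = 2·7 + 4; sub 8 for 7: 2·8 + 4; = 20; G_4 = 20−1 = 19
step 4: 19 = 2·8 + 3; sub 9 for 8: 2·9 + 3; = 21; G_5 = 21−1 = 20
step 5: 20 = 2·9 + 2; sub 10 for 9: 2·10 + 2; = 22; G_6 = 22−1 = 21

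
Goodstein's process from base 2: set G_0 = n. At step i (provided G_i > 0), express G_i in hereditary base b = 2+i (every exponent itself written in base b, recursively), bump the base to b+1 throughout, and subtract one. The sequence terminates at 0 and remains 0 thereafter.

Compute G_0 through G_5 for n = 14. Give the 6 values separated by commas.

14, 110, 1281, 18750, 326591, 5862840

G_0 = 14. HB_2(14) = 2^(2 + 1) + 2^2 + 2. Bump = 111. G_1 = 110.
G_1 = 110. HB_3(110) = 3^(3 + 1) + 3^3 + 2. Bump = 1282. G_2 = 1281.
G_2 = 1281. HB_4(1281) = 4^(4 + 1) + 4^4 + 1. Bump = 18751. G_3 = 18750.
G_3 = 18750. HB_5(18750) = 5^(5 + 1) + 5^5. Bump = 326592. G_4 = 326591.
G_4 = 326591. HB_6(326591) = 6^(6 + 1) + 5·6^5 + 5·6^4 + 5·6^3 + 5·6^2 + 5·6 + 5. Bump = 5862841. G_5 = 5862840.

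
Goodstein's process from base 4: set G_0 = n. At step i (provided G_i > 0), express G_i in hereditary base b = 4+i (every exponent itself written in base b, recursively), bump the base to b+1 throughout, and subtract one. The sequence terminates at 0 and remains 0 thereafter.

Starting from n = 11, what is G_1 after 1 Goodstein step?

12

i=0: 11 = 2·4 + 3 (b=4); 4→5: 2·5 + 3 = 13; 13−1 = 12
i=1: 12 = 2·5 + 2 (b=5); 5→6: 2·6 + 2 = 14; 14−1 = 13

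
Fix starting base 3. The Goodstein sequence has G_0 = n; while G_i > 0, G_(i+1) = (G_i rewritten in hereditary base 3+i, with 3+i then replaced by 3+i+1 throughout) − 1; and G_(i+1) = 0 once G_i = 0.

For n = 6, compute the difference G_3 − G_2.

0

(0) 6|_3 = 2·3 ↦ 2·4|_4 = 8 ⇒ 7
(1) 7|_4 = 4 + 3 ↦ 5 + 3|_5 = 8 ⇒ 7
(2) 7|_5 = 5 + 2 ↦ 6 + 2|_6 = 8 ⇒ 7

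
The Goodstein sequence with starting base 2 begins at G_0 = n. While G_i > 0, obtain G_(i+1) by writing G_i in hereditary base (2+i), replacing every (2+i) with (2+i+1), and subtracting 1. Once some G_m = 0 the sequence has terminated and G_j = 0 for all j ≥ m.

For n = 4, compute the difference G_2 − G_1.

[0] 4 ≡ 2^2 (base 2). Lift 3: 27. −1: 26.
[1] 26 ≡ 2·3^2 + 2·3 + 2 (base 3). Lift 4: 42. −1: 41.

15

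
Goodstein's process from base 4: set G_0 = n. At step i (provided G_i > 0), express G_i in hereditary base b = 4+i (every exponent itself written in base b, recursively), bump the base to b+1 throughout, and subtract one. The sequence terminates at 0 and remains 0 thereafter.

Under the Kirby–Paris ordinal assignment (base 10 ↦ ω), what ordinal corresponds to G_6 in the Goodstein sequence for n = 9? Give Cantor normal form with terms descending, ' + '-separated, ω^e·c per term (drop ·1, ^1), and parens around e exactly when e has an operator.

(0) 9|_4 = 2·4 + 1 ↦ 2·5 + 1|_5 = 11 ⇒ 10
(1) 10|_5 = 2·5 ↦ 2·6|_6 = 12 ⇒ 11
(2) 11|_6 = 6 + 5 ↦ 7 + 5|_7 = 12 ⇒ 11
(3) 11|_7 = 7 + 4 ↦ 8 + 4|_8 = 12 ⇒ 11
(4) 11|_8 = 8 + 3 ↦ 9 + 3|_9 = 12 ⇒ 11
(5) 11|_9 = 9 + 2 ↦ 10 + 2|_10 = 12 ⇒ 11
(6) 11|_10 = 10 + 1 ↦ 11 + 1|_11 = 12 ⇒ 11

ω + 1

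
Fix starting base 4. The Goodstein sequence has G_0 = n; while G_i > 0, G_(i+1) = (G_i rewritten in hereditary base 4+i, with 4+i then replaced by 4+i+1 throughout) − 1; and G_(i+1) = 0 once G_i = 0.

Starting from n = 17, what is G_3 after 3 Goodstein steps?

17 —HB4→ 4^2 + 1 —bump→ 5^2 + 1 = 26 —(−1)→ 25
25 —HB5→ 5^2 —bump→ 6^2 = 36 —(−1)→ 35
35 —HB6→ 5·6 + 5 —bump→ 5·7 + 5 = 40 —(−1)→ 39
39 —HB7→ 5·7 + 4 —bump→ 5·8 + 4 = 44 —(−1)→ 43

39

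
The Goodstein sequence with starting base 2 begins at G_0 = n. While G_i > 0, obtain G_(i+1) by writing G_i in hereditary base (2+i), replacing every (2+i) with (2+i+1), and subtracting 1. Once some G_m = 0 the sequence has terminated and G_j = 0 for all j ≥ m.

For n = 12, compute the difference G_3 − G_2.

base 2: 12 = 2^(2 + 1) + 2^2; at 3: 3^(3 + 1) + 3^3 = 108; next = 107
base 3: 107 = 3^(3 + 1) + 2·3^2 + 2·3 + 2; at 4: 4^(4 + 1) + 2·4^2 + 2·4 + 2 = 1066; next = 1065
base 4: 1065 = 4^(4 + 1) + 2·4^2 + 2·4 + 1; at 5: 5^(5 + 1) + 2·5^2 + 2·5 + 1 = 15686; next = 15685

14620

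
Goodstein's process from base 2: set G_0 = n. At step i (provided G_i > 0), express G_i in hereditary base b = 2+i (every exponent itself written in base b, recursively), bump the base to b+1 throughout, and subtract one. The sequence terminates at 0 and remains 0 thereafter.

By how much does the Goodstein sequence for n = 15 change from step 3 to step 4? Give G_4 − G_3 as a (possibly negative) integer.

307841

base 2: 15 = 2^(2 + 1) + 2^2 + 2 + 1; at 3: 3^(3 + 1) + 3^3 + 3 + 1 = 112; next = 111
base 3: 111 = 3^(3 + 1) + 3^3 + 3; at 4: 4^(4 + 1) + 4^4 + 4 = 1284; next = 1283
base 4: 1283 = 4^(4 + 1) + 4^4 + 3; at 5: 5^(5 + 1) + 5^5 + 3 = 18753; next = 18752
base 5: 18752 = 5^(5 + 1) + 5^5 + 2; at 6: 6^(6 + 1) + 6^6 + 2 = 326594; next = 326593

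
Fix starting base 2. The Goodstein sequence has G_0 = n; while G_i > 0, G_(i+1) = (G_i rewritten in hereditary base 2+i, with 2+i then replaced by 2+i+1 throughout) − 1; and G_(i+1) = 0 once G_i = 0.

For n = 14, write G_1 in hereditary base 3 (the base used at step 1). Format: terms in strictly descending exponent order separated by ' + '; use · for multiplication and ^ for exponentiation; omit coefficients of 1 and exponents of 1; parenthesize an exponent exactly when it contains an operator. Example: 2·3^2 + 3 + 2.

(0) 14|_2 = 2^(2 + 1) + 2^2 + 2 ↦ 3^(3 + 1) + 3^3 + 3|_3 = 111 ⇒ 110
(1) 110|_3 = 3^(3 + 1) + 3^3 + 2 ↦ 4^(4 + 1) + 4^4 + 2|_4 = 1282 ⇒ 1281

3^(3 + 1) + 3^3 + 2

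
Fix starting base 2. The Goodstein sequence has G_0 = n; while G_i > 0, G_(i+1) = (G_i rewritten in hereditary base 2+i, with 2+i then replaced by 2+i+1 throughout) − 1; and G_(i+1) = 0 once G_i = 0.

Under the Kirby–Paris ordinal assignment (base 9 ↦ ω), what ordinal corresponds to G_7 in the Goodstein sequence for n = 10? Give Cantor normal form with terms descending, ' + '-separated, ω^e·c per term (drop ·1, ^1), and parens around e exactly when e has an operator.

G_0=10  [base 2] 2^(2 + 1) + 2  →[2↦3]→  3^(3 + 1) + 3 = 84  −1 ⇒ G_1=83
G_1=83  [base 3] 3^(3 + 1) + 2  →[3↦4]→  4^(4 + 1) + 2 = 1026  −1 ⇒ G_2=1025
G_2=1025  [base 4] 4^(4 + 1) + 1  →[4↦5]→  5^(5 + 1) + 1 = 15626  −1 ⇒ G_3=15625
G_3=15625  [base 5] 5^(5 + 1)  →[5↦6]→  6^(6 + 1) = 279936  −1 ⇒ G_4=279935
G_4=279935  [base 6] 5·6^6 + 5·6^5 + 5·6^4 + 5·6^3 + 5·6^2 + 5·6 + 5  →[6↦7]→  5·7^7 + 5·7^5 + 5·7^4 + 5·7^3 + 5·7^2 + 5·7 + 5 = 4215755  −1 ⇒ G_5=4215754
G_5=4215754  [base 7] 5·7^7 + 5·7^5 + 5·7^4 + 5·7^3 + 5·7^2 + 5·7 + 4  →[7↦8]→  5·8^8 + 5·8^5 + 5·8^4 + 5·8^3 + 5·8^2 + 5·8 + 4 = 84073324  −1 ⇒ G_6=84073323
G_6=84073323  [base 8] 5·8^8 + 5·8^5 + 5·8^4 + 5·8^3 + 5·8^2 + 5·8 + 3  →[8↦9]→  5·9^9 + 5·9^5 + 5·9^4 + 5·9^3 + 5·9^2 + 5·9 + 3 = 1937434593  −1 ⇒ G_7=1937434592
G_7=1937434592  [base 9] 5·9^9 + 5·9^5 + 5·9^4 + 5·9^3 + 5·9^2 + 5·9 + 2  →[9↦10]→  5·10^10 + 5·10^5 + 5·10^4 + 5·10^3 + 5·10^2 + 5·10 + 2 = 50000555552  −1 ⇒ G_8=50000555551

ω^ω·5 + ω^5·5 + ω^4·5 + ω^3·5 + ω^2·5 + ω·5 + 2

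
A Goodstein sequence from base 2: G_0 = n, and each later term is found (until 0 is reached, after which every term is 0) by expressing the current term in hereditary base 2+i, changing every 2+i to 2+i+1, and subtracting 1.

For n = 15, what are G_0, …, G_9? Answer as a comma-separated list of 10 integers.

15, 111, 1283, 18752, 326593, 6588344, 150994943, 3524450280, 100077777775, 3138578427934

G_0=15  [base 2] 2^(2 + 1) + 2^2 + 2 + 1  →[2↦3]→  3^(3 + 1) + 3^3 + 3 + 1 = 112  −1 ⇒ G_1=111
G_1=111  [base 3] 3^(3 + 1) + 3^3 + 3  →[3↦4]→  4^(4 + 1) + 4^4 + 4 = 1284  −1 ⇒ G_2=1283
G_2=1283  [base 4] 4^(4 + 1) + 4^4 + 3  →[4↦5]→  5^(5 + 1) + 5^5 + 3 = 18753  −1 ⇒ G_3=18752
G_3=18752  [base 5] 5^(5 + 1) + 5^5 + 2  →[5↦6]→  6^(6 + 1) + 6^6 + 2 = 326594  −1 ⇒ G_4=326593
G_4=326593  [base 6] 6^(6 + 1) + 6^6 + 1  →[6↦7]→  7^(7 + 1) + 7^7 + 1 = 6588345  −1 ⇒ G_5=6588344
G_5=6588344  [base 7] 7^(7 + 1) + 7^7  →[7↦8]→  8^(8 + 1) + 8^8 = 150994944  −1 ⇒ G_6=150994943
G_6=150994943  [base 8] 8^(8 + 1) + 7·8^7 + 7·8^6 + 7·8^5 + 7·8^4 + 7·8^3 + 7·8^2 + 7·8 + 7  →[8↦9]→  9^(9 + 1) + 7·9^7 + 7·9^6 + 7·9^5 + 7·9^4 + 7·9^3 + 7·9^2 + 7·9 + 7 = 3524450281  −1 ⇒ G_7=3524450280
G_7=3524450280  [base 9] 9^(9 + 1) + 7·9^7 + 7·9^6 + 7·9^5 + 7·9^4 + 7·9^3 + 7·9^2 + 7·9 + 6  →[9↦10]→  10^(10 + 1) + 7·10^7 + 7·10^6 + 7·10^5 + 7·10^4 + 7·10^3 + 7·10^2 + 7·10 + 6 = 100077777776  −1 ⇒ G_8=100077777775
G_8=100077777775  [base 10] 10^(10 + 1) + 7·10^7 + 7·10^6 + 7·10^5 + 7·10^4 + 7·10^3 + 7·10^2 + 7·10 + 5  →[10↦11]→  11^(11 + 1) + 7·11^7 + 7·11^6 + 7·11^5 + 7·11^4 + 7·11^3 + 7·11^2 + 7·11 + 5 = 3138578427935  −1 ⇒ G_9=3138578427934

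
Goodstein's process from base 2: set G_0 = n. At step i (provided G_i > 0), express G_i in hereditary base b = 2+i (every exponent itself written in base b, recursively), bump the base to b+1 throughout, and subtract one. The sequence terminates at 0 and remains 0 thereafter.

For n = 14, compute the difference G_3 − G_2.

i=0: 14 = 2^(2 + 1) + 2^2 + 2 (b=2); 2→3: 3^(3 + 1) + 3^3 + 3 = 111; 111−1 = 110
i=1: 110 = 3^(3 + 1) + 3^3 + 2 (b=3); 3→4: 4^(4 + 1) + 4^4 + 2 = 1282; 1282−1 = 1281
i=2: 1281 = 4^(4 + 1) + 4^4 + 1 (b=4); 4→5: 5^(5 + 1) + 5^5 + 1 = 18751; 18751−1 = 18750

17469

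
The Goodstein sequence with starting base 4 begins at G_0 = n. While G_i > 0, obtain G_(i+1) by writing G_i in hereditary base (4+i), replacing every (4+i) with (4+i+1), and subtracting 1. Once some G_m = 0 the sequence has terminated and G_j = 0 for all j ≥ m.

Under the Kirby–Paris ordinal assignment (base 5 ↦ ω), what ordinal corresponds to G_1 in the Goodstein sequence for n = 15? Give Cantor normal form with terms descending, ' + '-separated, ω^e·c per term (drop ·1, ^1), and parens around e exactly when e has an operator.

G_0 = 15. HB_4(15) = 3·4 + 3. Bump = 18. G_1 = 17.
G_1 = 17. HB_5(17) = 3·5 + 2. Bump = 20. G_2 = 19.

ω·3 + 2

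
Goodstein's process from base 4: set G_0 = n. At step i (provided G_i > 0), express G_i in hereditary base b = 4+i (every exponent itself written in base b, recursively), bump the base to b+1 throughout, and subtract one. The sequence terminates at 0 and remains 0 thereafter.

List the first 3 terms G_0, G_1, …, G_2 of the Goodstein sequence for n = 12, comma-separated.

12, 14, 15

G_0 = 12. HB_4(12) = 3·4. Bump = 15. G_1 = 14.
G_1 = 14. HB_5(14) = 2·5 + 4. Bump = 16. G_2 = 15.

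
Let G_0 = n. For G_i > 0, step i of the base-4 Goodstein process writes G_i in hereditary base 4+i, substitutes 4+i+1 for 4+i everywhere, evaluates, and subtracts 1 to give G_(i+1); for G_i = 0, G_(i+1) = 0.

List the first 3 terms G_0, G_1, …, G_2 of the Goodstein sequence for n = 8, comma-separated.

(0) 8|_4 = 2·4 ↦ 2·5|_5 = 10 ⇒ 9
(1) 9|_5 = 5 + 4 ↦ 6 + 4|_6 = 10 ⇒ 9

8, 9, 9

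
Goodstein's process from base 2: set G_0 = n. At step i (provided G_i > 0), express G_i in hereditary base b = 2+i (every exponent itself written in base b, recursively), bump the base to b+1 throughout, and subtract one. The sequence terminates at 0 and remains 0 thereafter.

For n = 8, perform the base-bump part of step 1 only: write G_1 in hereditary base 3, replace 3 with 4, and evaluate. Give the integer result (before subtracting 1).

8 —HB2→ 2^(2 + 1) —bump→ 3^(3 + 1) = 81 —(−1)→ 80
80 —HB3→ 2·3^3 + 2·3^2 + 2·3 + 2 —bump→ 2·4^4 + 2·4^2 + 2·4 + 2 = 554 —(−1)→ 553

554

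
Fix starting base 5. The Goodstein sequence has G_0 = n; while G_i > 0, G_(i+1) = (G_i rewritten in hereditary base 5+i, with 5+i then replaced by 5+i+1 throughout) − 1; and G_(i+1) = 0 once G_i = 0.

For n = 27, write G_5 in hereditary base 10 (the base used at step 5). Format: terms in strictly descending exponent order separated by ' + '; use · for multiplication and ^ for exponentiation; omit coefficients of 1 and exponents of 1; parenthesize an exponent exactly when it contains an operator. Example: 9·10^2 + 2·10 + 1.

27 —HB5→ 5^2 + 2 —bump→ 6^2 + 2 = 38 —(−1)→ 37
37 —HB6→ 6^2 + 1 —bump→ 7^2 + 1 = 50 —(−1)→ 49
49 —HB7→ 7^2 —bump→ 8^2 = 64 —(−1)→ 63
63 —HB8→ 7·8 + 7 —bump→ 7·9 + 7 = 70 —(−1)→ 69
69 —HB9→ 7·9 + 6 —bump→ 7·10 + 6 = 76 —(−1)→ 75
75 —HB10→ 7·10 + 5 —bump→ 7·11 + 5 = 82 —(−1)→ 81

7·10 + 5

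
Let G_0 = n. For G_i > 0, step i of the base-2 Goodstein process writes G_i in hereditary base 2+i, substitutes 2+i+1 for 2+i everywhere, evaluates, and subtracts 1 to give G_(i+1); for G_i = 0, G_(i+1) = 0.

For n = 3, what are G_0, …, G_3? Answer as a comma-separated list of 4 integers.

3, 3, 3, 2

3 —HB2→ 2 + 1 —bump→ 3 + 1 = 4 —(−1)→ 3
3 —HB3→ 3 —bump→ 4 = 4 —(−1)→ 3
3 —HB4→ 3 —bump→ 3 = 3 —(−1)→ 2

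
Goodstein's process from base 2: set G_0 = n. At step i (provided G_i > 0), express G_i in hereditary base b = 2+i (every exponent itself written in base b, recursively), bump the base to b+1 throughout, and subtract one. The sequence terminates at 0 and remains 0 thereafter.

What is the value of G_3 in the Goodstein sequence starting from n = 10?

15625

G_0 = 10. HB_2(10) = 2^(2 + 1) + 2. Bump = 84. G_1 = 83.
G_1 = 83. HB_3(83) = 3^(3 + 1) + 2. Bump = 1026. G_2 = 1025.
G_2 = 1025. HB_4(1025) = 4^(4 + 1) + 1. Bump = 15626. G_3 = 15625.
G_3 = 15625. HB_5(15625) = 5^(5 + 1). Bump = 279936. G_4 = 279935.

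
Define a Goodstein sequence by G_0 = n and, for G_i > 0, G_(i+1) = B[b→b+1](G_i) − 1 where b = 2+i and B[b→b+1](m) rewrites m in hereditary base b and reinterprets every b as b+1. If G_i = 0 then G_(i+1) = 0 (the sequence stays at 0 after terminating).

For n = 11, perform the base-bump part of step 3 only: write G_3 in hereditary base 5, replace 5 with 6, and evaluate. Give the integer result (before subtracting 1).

base 2: 11 = 2^(2 + 1) + 2 + 1; at 3: 3^(3 + 1) + 3 + 1 = 85; next = 84
base 3: 84 = 3^(3 + 1) + 3; at 4: 4^(4 + 1) + 4 = 1028; next = 1027
base 4: 1027 = 4^(4 + 1) + 3; at 5: 5^(5 + 1) + 3 = 15628; next = 15627
base 5: 15627 = 5^(5 + 1) + 2; at 6: 6^(6 + 1) + 2 = 279938; next = 279937

279938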